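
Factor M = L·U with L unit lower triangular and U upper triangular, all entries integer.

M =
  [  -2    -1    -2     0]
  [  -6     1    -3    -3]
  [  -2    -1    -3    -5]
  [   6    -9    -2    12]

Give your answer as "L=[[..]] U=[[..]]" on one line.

  R1 -= 3·R0 → [0,4,3,-3]
  R2 -= 1·R0 → [0,0,-1,-5]
  R3 -= -3·R0 → [0,-12,-8,12]
  R2 -= 0·R1 → [0,0,-1,-5]
  R3 -= -3·R1 → [0,0,1,3]
  R3 -= -1·R2 → [0,0,0,-2]

L=[[1,0,0,0],[3,1,0,0],[1,0,1,0],[-3,-3,-1,1]] U=[[-2,-1,-2,0],[0,4,3,-3],[0,0,-1,-5],[0,0,0,-2]]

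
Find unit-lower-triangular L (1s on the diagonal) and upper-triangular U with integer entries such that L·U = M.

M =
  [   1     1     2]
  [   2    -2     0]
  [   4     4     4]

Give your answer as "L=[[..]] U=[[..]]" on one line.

  r1 -= 2·r0 → [0,-4,-4]
  r2 -= 4·r0 → [0,0,-4]
  r2 -= 0·r1 → [0,0,-4]

L=[[1,0,0],[2,1,0],[4,0,1]] U=[[1,1,2],[0,-4,-4],[0,0,-4]]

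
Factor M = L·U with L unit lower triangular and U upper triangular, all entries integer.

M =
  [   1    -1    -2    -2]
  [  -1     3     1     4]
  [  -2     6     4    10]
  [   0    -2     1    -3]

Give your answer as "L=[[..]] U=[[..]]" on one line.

L=[[1,0,0,0],[-1,1,0,0],[-2,2,1,0],[0,-1,0,1]] U=[[1,-1,-2,-2],[0,2,-1,2],[0,0,2,2],[0,0,0,-1]]

  r1 -= -1·r0 → [0,2,-1,2]
  r2 -= -2·r0 → [0,4,0,6]
  r3 -= 0·r0 → [0,-2,1,-3]
  r2 -= 2·r1 → [0,0,2,2]
  r3 -= -1·r1 → [0,0,0,-1]
  r3 -= 0·r2 → [0,0,0,-1]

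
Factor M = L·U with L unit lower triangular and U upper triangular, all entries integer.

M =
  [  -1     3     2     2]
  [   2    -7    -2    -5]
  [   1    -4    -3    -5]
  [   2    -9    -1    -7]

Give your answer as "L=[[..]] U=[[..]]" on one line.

L=[[1,0,0,0],[-2,1,0,0],[-1,1,1,0],[-2,3,1,1]] U=[[-1,3,2,2],[0,-1,2,-1],[0,0,-3,-2],[0,0,0,2]]

  r1 -= -2·r0 → [0,-1,2,-1]
  r2 -= -1·r0 → [0,-1,-1,-3]
  r3 -= -2·r0 → [0,-3,3,-3]
  r2 -= 1·r1 → [0,0,-3,-2]
  r3 -= 3·r1 → [0,0,-3,0]
  r3 -= 1·r2 → [0,0,0,2]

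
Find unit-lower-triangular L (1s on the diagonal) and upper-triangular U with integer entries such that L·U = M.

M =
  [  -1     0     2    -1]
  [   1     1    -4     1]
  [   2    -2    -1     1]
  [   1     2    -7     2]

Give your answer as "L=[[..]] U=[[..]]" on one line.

L=[[1,0,0,0],[-1,1,0,0],[-2,-2,1,0],[-1,2,1,1]] U=[[-1,0,2,-1],[0,1,-2,0],[0,0,-1,-1],[0,0,0,2]]

  row1 -= -1·row0 → [0,1,-2,0]
  row2 -= -2·row0 → [0,-2,3,-1]
  row3 -= -1·row0 → [0,2,-5,1]
  row2 -= -2·row1 → [0,0,-1,-1]
  row3 -= 2·row1 → [0,0,-1,1]
  row3 -= 1·row2 → [0,0,0,2]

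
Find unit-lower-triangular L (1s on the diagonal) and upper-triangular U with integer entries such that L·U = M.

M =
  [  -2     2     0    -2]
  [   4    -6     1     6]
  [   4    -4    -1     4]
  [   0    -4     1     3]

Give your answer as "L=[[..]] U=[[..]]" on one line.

  row1 -= -2·row0 → [0,-2,1,2]
  row2 -= -2·row0 → [0,0,-1,0]
  row3 -= 0·row0 → [0,-4,1,3]
  row2 -= 0·row1 → [0,0,-1,0]
  row3 -= 2·row1 → [0,0,-1,-1]
  row3 -= 1·row2 → [0,0,0,-1]

L=[[1,0,0,0],[-2,1,0,0],[-2,0,1,0],[0,2,1,1]] U=[[-2,2,0,-2],[0,-2,1,2],[0,0,-1,0],[0,0,0,-1]]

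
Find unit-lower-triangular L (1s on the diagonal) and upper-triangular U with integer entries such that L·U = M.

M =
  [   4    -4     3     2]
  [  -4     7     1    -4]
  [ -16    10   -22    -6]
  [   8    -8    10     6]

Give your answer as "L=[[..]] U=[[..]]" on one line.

L=[[1,0,0,0],[-1,1,0,0],[-4,-2,1,0],[2,0,-2,1]] U=[[4,-4,3,2],[0,3,4,-2],[0,0,-2,-2],[0,0,0,-2]]

  row1 -= -1·row0 → [0,3,4,-2]
  row2 -= -4·row0 → [0,-6,-10,2]
  row3 -= 2·row0 → [0,0,4,2]
  row2 -= -2·row1 → [0,0,-2,-2]
  row3 -= 0·row1 → [0,0,4,2]
  row3 -= -2·row2 → [0,0,0,-2]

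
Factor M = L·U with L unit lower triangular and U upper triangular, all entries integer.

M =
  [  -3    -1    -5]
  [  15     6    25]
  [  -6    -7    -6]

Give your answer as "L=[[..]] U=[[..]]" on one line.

  R1 -= -5·R0 → [0,1,0]
  R2 -= 2·R0 → [0,-5,4]
  R2 -= -5·R1 → [0,0,4]

L=[[1,0,0],[-5,1,0],[2,-5,1]] U=[[-3,-1,-5],[0,1,0],[0,0,4]]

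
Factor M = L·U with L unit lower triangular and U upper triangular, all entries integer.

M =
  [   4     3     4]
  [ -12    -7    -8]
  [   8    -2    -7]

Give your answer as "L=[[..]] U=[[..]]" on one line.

  row1 -= -3·row0 → [0,2,4]
  row2 -= 2·row0 → [0,-8,-15]
  row2 -= -4·row1 → [0,0,1]

L=[[1,0,0],[-3,1,0],[2,-4,1]] U=[[4,3,4],[0,2,4],[0,0,1]]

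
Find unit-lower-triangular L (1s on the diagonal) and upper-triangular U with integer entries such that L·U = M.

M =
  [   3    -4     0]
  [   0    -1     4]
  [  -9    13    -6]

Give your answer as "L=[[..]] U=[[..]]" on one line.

L=[[1,0,0],[0,1,0],[-3,-1,1]] U=[[3,-4,0],[0,-1,4],[0,0,-2]]

  r1 -= 0·r0 → [0,-1,4]
  r2 -= -3·r0 → [0,1,-6]
  r2 -= -1·r1 → [0,0,-2]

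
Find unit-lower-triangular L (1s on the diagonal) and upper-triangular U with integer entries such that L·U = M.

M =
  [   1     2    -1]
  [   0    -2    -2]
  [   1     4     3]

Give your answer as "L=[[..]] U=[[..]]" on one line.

L=[[1,0,0],[0,1,0],[1,-1,1]] U=[[1,2,-1],[0,-2,-2],[0,0,2]]

  r1 -= 0·r0 → [0,-2,-2]
  r2 -= 1·r0 → [0,2,4]
  r2 -= -1·r1 → [0,0,2]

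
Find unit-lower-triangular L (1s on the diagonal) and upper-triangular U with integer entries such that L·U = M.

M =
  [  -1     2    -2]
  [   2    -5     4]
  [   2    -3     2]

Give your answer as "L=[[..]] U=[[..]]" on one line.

  row1 -= -2·row0 → [0,-1,0]
  row2 -= -2·row0 → [0,1,-2]
  row2 -= -1·row1 → [0,0,-2]

L=[[1,0,0],[-2,1,0],[-2,-1,1]] U=[[-1,2,-2],[0,-1,0],[0,0,-2]]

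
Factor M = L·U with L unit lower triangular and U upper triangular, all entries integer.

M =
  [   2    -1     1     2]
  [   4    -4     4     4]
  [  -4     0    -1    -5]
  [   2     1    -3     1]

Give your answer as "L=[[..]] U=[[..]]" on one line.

  row1 -= 2·row0 → [0,-2,2,0]
  row2 -= -2·row0 → [0,-2,1,-1]
  row3 -= 1·row0 → [0,2,-4,-1]
  row2 -= 1·row1 → [0,0,-1,-1]
  row3 -= -1·row1 → [0,0,-2,-1]
  row3 -= 2·row2 → [0,0,0,1]

L=[[1,0,0,0],[2,1,0,0],[-2,1,1,0],[1,-1,2,1]] U=[[2,-1,1,2],[0,-2,2,0],[0,0,-1,-1],[0,0,0,1]]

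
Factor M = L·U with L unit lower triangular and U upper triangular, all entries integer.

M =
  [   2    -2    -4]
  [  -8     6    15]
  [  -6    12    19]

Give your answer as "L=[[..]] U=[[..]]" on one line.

  R1 -= -4·R0 → [0,-2,-1]
  R2 -= -3·R0 → [0,6,7]
  R2 -= -3·R1 → [0,0,4]

L=[[1,0,0],[-4,1,0],[-3,-3,1]] U=[[2,-2,-4],[0,-2,-1],[0,0,4]]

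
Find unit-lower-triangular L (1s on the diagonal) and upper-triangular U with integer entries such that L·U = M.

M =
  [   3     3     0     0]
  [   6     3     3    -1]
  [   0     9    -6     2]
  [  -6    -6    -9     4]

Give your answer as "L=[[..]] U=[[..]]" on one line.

L=[[1,0,0,0],[2,1,0,0],[0,-3,1,0],[-2,0,-3,1]] U=[[3,3,0,0],[0,-3,3,-1],[0,0,3,-1],[0,0,0,1]]

  row1 -= 2·row0 → [0,-3,3,-1]
  row2 -= 0·row0 → [0,9,-6,2]
  row3 -= -2·row0 → [0,0,-9,4]
  row2 -= -3·row1 → [0,0,3,-1]
  row3 -= 0·row1 → [0,0,-9,4]
  row3 -= -3·row2 → [0,0,0,1]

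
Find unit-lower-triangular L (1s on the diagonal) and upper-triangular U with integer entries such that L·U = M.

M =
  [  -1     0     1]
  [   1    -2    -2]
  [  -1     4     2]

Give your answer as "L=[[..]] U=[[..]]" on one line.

L=[[1,0,0],[-1,1,0],[1,-2,1]] U=[[-1,0,1],[0,-2,-1],[0,0,-1]]

  R1 -= -1·R0 → [0,-2,-1]
  R2 -= 1·R0 → [0,4,1]
  R2 -= -2·R1 → [0,0,-1]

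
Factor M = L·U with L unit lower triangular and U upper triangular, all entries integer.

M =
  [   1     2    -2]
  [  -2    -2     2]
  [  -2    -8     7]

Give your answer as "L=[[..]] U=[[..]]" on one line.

  r1 -= -2·r0 → [0,2,-2]
  r2 -= -2·r0 → [0,-4,3]
  r2 -= -2·r1 → [0,0,-1]

L=[[1,0,0],[-2,1,0],[-2,-2,1]] U=[[1,2,-2],[0,2,-2],[0,0,-1]]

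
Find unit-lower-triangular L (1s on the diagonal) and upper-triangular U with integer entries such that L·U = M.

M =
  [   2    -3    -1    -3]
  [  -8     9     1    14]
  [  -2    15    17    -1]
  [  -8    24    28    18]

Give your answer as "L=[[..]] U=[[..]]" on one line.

L=[[1,0,0,0],[-4,1,0,0],[-1,-4,1,0],[-4,-4,3,1]] U=[[2,-3,-1,-3],[0,-3,-3,2],[0,0,4,4],[0,0,0,2]]

  r1 -= -4·r0 → [0,-3,-3,2]
  r2 -= -1·r0 → [0,12,16,-4]
  r3 -= -4·r0 → [0,12,24,6]
  r2 -= -4·r1 → [0,0,4,4]
  r3 -= -4·r1 → [0,0,12,14]
  r3 -= 3·r2 → [0,0,0,2]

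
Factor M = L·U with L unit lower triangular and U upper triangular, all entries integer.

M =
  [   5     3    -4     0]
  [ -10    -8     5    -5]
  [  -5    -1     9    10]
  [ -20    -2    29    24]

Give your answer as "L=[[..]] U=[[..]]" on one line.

L=[[1,0,0,0],[-2,1,0,0],[-1,-1,1,0],[-4,-5,-1,1]] U=[[5,3,-4,0],[0,-2,-3,-5],[0,0,2,5],[0,0,0,4]]

  r1 -= -2·r0 → [0,-2,-3,-5]
  r2 -= -1·r0 → [0,2,5,10]
  r3 -= -4·r0 → [0,10,13,24]
  r2 -= -1·r1 → [0,0,2,5]
  r3 -= -5·r1 → [0,0,-2,-1]
  r3 -= -1·r2 → [0,0,0,4]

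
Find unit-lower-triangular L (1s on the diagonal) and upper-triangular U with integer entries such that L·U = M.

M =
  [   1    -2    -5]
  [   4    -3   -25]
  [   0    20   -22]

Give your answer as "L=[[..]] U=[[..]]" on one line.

  r1 -= 4·r0 → [0,5,-5]
  r2 -= 0·r0 → [0,20,-22]
  r2 -= 4·r1 → [0,0,-2]

L=[[1,0,0],[4,1,0],[0,4,1]] U=[[1,-2,-5],[0,5,-5],[0,0,-2]]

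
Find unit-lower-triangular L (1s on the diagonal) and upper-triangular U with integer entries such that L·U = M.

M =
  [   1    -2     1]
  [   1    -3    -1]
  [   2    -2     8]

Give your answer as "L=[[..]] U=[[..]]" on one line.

  R1 -= 1·R0 → [0,-1,-2]
  R2 -= 2·R0 → [0,2,6]
  R2 -= -2·R1 → [0,0,2]

L=[[1,0,0],[1,1,0],[2,-2,1]] U=[[1,-2,1],[0,-1,-2],[0,0,2]]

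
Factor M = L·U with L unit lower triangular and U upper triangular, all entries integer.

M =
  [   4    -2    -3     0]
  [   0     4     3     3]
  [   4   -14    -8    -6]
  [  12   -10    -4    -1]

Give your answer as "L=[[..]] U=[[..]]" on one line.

  r1 -= 0·r0 → [0,4,3,3]
  r2 -= 1·r0 → [0,-12,-5,-6]
  r3 -= 3·r0 → [0,-4,5,-1]
  r2 -= -3·r1 → [0,0,4,3]
  r3 -= -1·r1 → [0,0,8,2]
  r3 -= 2·r2 → [0,0,0,-4]

L=[[1,0,0,0],[0,1,0,0],[1,-3,1,0],[3,-1,2,1]] U=[[4,-2,-3,0],[0,4,3,3],[0,0,4,3],[0,0,0,-4]]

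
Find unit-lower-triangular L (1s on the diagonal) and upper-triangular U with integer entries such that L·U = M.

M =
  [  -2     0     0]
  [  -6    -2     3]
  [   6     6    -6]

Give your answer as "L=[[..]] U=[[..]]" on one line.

L=[[1,0,0],[3,1,0],[-3,-3,1]] U=[[-2,0,0],[0,-2,3],[0,0,3]]

  row1 -= 3·row0 → [0,-2,3]
  row2 -= -3·row0 → [0,6,-6]
  row2 -= -3·row1 → [0,0,3]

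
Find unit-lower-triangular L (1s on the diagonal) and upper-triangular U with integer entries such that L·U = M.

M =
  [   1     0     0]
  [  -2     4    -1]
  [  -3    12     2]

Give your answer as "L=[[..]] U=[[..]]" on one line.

  row1 -= -2·row0 → [0,4,-1]
  row2 -= -3·row0 → [0,12,2]
  row2 -= 3·row1 → [0,0,5]

L=[[1,0,0],[-2,1,0],[-3,3,1]] U=[[1,0,0],[0,4,-1],[0,0,5]]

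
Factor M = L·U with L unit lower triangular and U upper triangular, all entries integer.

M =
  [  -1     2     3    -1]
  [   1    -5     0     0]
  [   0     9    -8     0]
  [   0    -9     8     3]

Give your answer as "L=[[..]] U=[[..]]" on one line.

  R1 -= -1·R0 → [0,-3,3,-1]
  R2 -= 0·R0 → [0,9,-8,0]
  R3 -= 0·R0 → [0,-9,8,3]
  R2 -= -3·R1 → [0,0,1,-3]
  R3 -= 3·R1 → [0,0,-1,6]
  R3 -= -1·R2 → [0,0,0,3]

L=[[1,0,0,0],[-1,1,0,0],[0,-3,1,0],[0,3,-1,1]] U=[[-1,2,3,-1],[0,-3,3,-1],[0,0,1,-3],[0,0,0,3]]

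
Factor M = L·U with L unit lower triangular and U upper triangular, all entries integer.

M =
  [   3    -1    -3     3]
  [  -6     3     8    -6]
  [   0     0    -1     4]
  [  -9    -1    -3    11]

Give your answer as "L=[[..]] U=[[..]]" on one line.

L=[[1,0,0,0],[-2,1,0,0],[0,0,1,0],[-3,-4,4,1]] U=[[3,-1,-3,3],[0,1,2,0],[0,0,-1,4],[0,0,0,4]]

  R1 -= -2·R0 → [0,1,2,0]
  R2 -= 0·R0 → [0,0,-1,4]
  R3 -= -3·R0 → [0,-4,-12,20]
  R2 -= 0·R1 → [0,0,-1,4]
  R3 -= -4·R1 → [0,0,-4,20]
  R3 -= 4·R2 → [0,0,0,4]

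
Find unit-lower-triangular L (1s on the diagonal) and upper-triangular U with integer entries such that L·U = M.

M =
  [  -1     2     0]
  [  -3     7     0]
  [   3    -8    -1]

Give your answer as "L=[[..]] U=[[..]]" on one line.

L=[[1,0,0],[3,1,0],[-3,-2,1]] U=[[-1,2,0],[0,1,0],[0,0,-1]]

  row1 -= 3·row0 → [0,1,0]
  row2 -= -3·row0 → [0,-2,-1]
  row2 -= -2·row1 → [0,0,-1]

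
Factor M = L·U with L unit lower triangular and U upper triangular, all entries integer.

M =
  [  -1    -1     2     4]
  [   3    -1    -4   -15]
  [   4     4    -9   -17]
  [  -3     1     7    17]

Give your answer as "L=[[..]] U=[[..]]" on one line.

L=[[1,0,0,0],[-3,1,0,0],[-4,0,1,0],[3,-1,-3,1]] U=[[-1,-1,2,4],[0,-4,2,-3],[0,0,-1,-1],[0,0,0,-1]]

  row1 -= -3·row0 → [0,-4,2,-3]
  row2 -= -4·row0 → [0,0,-1,-1]
  row3 -= 3·row0 → [0,4,1,5]
  row2 -= 0·row1 → [0,0,-1,-1]
  row3 -= -1·row1 → [0,0,3,2]
  row3 -= -3·row2 → [0,0,0,-1]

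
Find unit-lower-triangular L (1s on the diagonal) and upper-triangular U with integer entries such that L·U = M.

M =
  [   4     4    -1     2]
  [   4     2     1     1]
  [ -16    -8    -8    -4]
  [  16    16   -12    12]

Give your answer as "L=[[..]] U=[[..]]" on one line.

  r1 -= 1·r0 → [0,-2,2,-1]
  r2 -= -4·r0 → [0,8,-12,4]
  r3 -= 4·r0 → [0,0,-8,4]
  r2 -= -4·r1 → [0,0,-4,0]
  r3 -= 0·r1 → [0,0,-8,4]
  r3 -= 2·r2 → [0,0,0,4]

L=[[1,0,0,0],[1,1,0,0],[-4,-4,1,0],[4,0,2,1]] U=[[4,4,-1,2],[0,-2,2,-1],[0,0,-4,0],[0,0,0,4]]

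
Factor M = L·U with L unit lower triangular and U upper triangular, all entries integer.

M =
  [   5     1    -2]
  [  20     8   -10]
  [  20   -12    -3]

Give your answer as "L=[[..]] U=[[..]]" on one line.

L=[[1,0,0],[4,1,0],[4,-4,1]] U=[[5,1,-2],[0,4,-2],[0,0,-3]]

  R1 -= 4·R0 → [0,4,-2]
  R2 -= 4·R0 → [0,-16,5]
  R2 -= -4·R1 → [0,0,-3]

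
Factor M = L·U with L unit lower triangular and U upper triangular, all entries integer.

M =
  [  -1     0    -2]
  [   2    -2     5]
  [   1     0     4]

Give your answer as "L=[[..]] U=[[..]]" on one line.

L=[[1,0,0],[-2,1,0],[-1,0,1]] U=[[-1,0,-2],[0,-2,1],[0,0,2]]

  r1 -= -2·r0 → [0,-2,1]
  r2 -= -1·r0 → [0,0,2]
  r2 -= 0·r1 → [0,0,2]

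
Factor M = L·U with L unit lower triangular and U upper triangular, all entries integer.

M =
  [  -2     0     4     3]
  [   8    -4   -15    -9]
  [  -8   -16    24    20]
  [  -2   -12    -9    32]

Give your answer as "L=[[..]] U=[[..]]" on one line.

  r1 -= -4·r0 → [0,-4,1,3]
  r2 -= 4·r0 → [0,-16,8,8]
  r3 -= 1·r0 → [0,-12,-13,29]
  r2 -= 4·r1 → [0,0,4,-4]
  r3 -= 3·r1 → [0,0,-16,20]
  r3 -= -4·r2 → [0,0,0,4]

L=[[1,0,0,0],[-4,1,0,0],[4,4,1,0],[1,3,-4,1]] U=[[-2,0,4,3],[0,-4,1,3],[0,0,4,-4],[0,0,0,4]]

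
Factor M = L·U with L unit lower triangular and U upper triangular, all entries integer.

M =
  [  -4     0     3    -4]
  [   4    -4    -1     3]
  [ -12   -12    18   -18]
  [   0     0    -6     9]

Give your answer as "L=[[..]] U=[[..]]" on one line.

L=[[1,0,0,0],[-1,1,0,0],[3,3,1,0],[0,0,-2,1]] U=[[-4,0,3,-4],[0,-4,2,-1],[0,0,3,-3],[0,0,0,3]]

  r1 -= -1·r0 → [0,-4,2,-1]
  r2 -= 3·r0 → [0,-12,9,-6]
  r3 -= 0·r0 → [0,0,-6,9]
  r2 -= 3·r1 → [0,0,3,-3]
  r3 -= 0·r1 → [0,0,-6,9]
  r3 -= -2·r2 → [0,0,0,3]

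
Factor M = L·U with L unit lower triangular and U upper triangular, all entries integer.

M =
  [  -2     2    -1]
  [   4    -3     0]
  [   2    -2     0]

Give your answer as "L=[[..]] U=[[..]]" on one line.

  R1 -= -2·R0 → [0,1,-2]
  R2 -= -1·R0 → [0,0,-1]
  R2 -= 0·R1 → [0,0,-1]

L=[[1,0,0],[-2,1,0],[-1,0,1]] U=[[-2,2,-1],[0,1,-2],[0,0,-1]]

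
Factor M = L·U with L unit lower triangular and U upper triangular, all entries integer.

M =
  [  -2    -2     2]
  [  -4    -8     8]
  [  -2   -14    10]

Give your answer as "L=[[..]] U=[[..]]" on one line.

  row1 -= 2·row0 → [0,-4,4]
  row2 -= 1·row0 → [0,-12,8]
  row2 -= 3·row1 → [0,0,-4]

L=[[1,0,0],[2,1,0],[1,3,1]] U=[[-2,-2,2],[0,-4,4],[0,0,-4]]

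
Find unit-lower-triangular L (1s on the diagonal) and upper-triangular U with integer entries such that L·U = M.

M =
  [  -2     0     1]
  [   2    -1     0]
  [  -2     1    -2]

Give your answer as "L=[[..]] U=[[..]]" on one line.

  R1 -= -1·R0 → [0,-1,1]
  R2 -= 1·R0 → [0,1,-3]
  R2 -= -1·R1 → [0,0,-2]

L=[[1,0,0],[-1,1,0],[1,-1,1]] U=[[-2,0,1],[0,-1,1],[0,0,-2]]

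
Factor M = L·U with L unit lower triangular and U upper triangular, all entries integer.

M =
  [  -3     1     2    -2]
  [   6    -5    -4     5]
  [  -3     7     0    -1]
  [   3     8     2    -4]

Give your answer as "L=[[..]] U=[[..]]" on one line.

  R1 -= -2·R0 → [0,-3,0,1]
  R2 -= 1·R0 → [0,6,-2,1]
  R3 -= -1·R0 → [0,9,4,-6]
  R2 -= -2·R1 → [0,0,-2,3]
  R3 -= -3·R1 → [0,0,4,-3]
  R3 -= -2·R2 → [0,0,0,3]

L=[[1,0,0,0],[-2,1,0,0],[1,-2,1,0],[-1,-3,-2,1]] U=[[-3,1,2,-2],[0,-3,0,1],[0,0,-2,3],[0,0,0,3]]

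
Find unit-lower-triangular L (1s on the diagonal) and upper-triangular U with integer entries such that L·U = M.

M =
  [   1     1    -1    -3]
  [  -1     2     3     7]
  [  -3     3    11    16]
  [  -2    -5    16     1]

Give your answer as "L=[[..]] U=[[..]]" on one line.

L=[[1,0,0,0],[-1,1,0,0],[-3,2,1,0],[-2,-1,4,1]] U=[[1,1,-1,-3],[0,3,2,4],[0,0,4,-1],[0,0,0,3]]

  row1 -= -1·row0 → [0,3,2,4]
  row2 -= -3·row0 → [0,6,8,7]
  row3 -= -2·row0 → [0,-3,14,-5]
  row2 -= 2·row1 → [0,0,4,-1]
  row3 -= -1·row1 → [0,0,16,-1]
  row3 -= 4·row2 → [0,0,0,3]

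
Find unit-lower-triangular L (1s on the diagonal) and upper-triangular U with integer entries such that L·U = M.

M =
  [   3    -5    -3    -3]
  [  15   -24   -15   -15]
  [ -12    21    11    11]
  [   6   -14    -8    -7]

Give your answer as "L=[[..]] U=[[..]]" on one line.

L=[[1,0,0,0],[5,1,0,0],[-4,1,1,0],[2,-4,2,1]] U=[[3,-5,-3,-3],[0,1,0,0],[0,0,-1,-1],[0,0,0,1]]

  r1 -= 5·r0 → [0,1,0,0]
  r2 -= -4·r0 → [0,1,-1,-1]
  r3 -= 2·r0 → [0,-4,-2,-1]
  r2 -= 1·r1 → [0,0,-1,-1]
  r3 -= -4·r1 → [0,0,-2,-1]
  r3 -= 2·r2 → [0,0,0,1]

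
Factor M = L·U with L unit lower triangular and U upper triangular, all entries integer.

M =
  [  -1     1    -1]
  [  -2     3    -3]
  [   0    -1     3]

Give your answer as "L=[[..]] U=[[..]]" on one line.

L=[[1,0,0],[2,1,0],[0,-1,1]] U=[[-1,1,-1],[0,1,-1],[0,0,2]]

  R1 -= 2·R0 → [0,1,-1]
  R2 -= 0·R0 → [0,-1,3]
  R2 -= -1·R1 → [0,0,2]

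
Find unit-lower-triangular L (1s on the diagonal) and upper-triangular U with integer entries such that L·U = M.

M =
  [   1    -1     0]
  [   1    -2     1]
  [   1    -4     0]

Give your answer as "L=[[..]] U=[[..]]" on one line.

L=[[1,0,0],[1,1,0],[1,3,1]] U=[[1,-1,0],[0,-1,1],[0,0,-3]]

  row1 -= 1·row0 → [0,-1,1]
  row2 -= 1·row0 → [0,-3,0]
  row2 -= 3·row1 → [0,0,-3]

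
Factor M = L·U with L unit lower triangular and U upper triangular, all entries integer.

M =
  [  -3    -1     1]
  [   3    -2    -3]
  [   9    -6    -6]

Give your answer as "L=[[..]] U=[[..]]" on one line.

  row1 -= -1·row0 → [0,-3,-2]
  row2 -= -3·row0 → [0,-9,-3]
  row2 -= 3·row1 → [0,0,3]

L=[[1,0,0],[-1,1,0],[-3,3,1]] U=[[-3,-1,1],[0,-3,-2],[0,0,3]]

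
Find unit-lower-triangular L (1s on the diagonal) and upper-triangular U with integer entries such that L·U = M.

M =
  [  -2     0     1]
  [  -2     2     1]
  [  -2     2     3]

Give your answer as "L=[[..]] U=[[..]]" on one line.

L=[[1,0,0],[1,1,0],[1,1,1]] U=[[-2,0,1],[0,2,0],[0,0,2]]

  row1 -= 1·row0 → [0,2,0]
  row2 -= 1·row0 → [0,2,2]
  row2 -= 1·row1 → [0,0,2]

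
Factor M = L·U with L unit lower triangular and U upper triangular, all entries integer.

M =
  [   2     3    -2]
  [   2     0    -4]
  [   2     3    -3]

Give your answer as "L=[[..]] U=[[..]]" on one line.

L=[[1,0,0],[1,1,0],[1,0,1]] U=[[2,3,-2],[0,-3,-2],[0,0,-1]]

  r1 -= 1·r0 → [0,-3,-2]
  r2 -= 1·r0 → [0,0,-1]
  r2 -= 0·r1 → [0,0,-1]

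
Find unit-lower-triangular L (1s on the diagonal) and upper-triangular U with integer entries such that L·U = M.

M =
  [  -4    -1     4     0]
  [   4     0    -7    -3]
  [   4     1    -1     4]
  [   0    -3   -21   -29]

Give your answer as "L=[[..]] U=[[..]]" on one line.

  R1 -= -1·R0 → [0,-1,-3,-3]
  R2 -= -1·R0 → [0,0,3,4]
  R3 -= 0·R0 → [0,-3,-21,-29]
  R2 -= 0·R1 → [0,0,3,4]
  R3 -= 3·R1 → [0,0,-12,-20]
  R3 -= -4·R2 → [0,0,0,-4]

L=[[1,0,0,0],[-1,1,0,0],[-1,0,1,0],[0,3,-4,1]] U=[[-4,-1,4,0],[0,-1,-3,-3],[0,0,3,4],[0,0,0,-4]]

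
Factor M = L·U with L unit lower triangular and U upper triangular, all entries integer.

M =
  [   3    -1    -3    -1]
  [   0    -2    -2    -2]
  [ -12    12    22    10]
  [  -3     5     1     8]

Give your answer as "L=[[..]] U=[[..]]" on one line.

  R1 -= 0·R0 → [0,-2,-2,-2]
  R2 -= -4·R0 → [0,8,10,6]
  R3 -= -1·R0 → [0,4,-2,7]
  R2 -= -4·R1 → [0,0,2,-2]
  R3 -= -2·R1 → [0,0,-6,3]
  R3 -= -3·R2 → [0,0,0,-3]

L=[[1,0,0,0],[0,1,0,0],[-4,-4,1,0],[-1,-2,-3,1]] U=[[3,-1,-3,-1],[0,-2,-2,-2],[0,0,2,-2],[0,0,0,-3]]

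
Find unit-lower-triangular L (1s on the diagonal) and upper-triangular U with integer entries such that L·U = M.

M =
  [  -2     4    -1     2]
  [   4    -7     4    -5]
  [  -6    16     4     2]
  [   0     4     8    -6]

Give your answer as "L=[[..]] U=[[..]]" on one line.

  R1 -= -2·R0 → [0,1,2,-1]
  R2 -= 3·R0 → [0,4,7,-4]
  R3 -= 0·R0 → [0,4,8,-6]
  R2 -= 4·R1 → [0,0,-1,0]
  R3 -= 4·R1 → [0,0,0,-2]
  R3 -= 0·R2 → [0,0,0,-2]

L=[[1,0,0,0],[-2,1,0,0],[3,4,1,0],[0,4,0,1]] U=[[-2,4,-1,2],[0,1,2,-1],[0,0,-1,0],[0,0,0,-2]]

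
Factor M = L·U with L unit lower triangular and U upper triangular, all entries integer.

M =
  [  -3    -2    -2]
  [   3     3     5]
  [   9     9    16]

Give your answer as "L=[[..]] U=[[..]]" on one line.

  r1 -= -1·r0 → [0,1,3]
  r2 -= -3·r0 → [0,3,10]
  r2 -= 3·r1 → [0,0,1]

L=[[1,0,0],[-1,1,0],[-3,3,1]] U=[[-3,-2,-2],[0,1,3],[0,0,1]]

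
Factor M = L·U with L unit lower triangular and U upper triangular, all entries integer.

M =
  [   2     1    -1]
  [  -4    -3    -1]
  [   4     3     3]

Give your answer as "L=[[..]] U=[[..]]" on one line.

L=[[1,0,0],[-2,1,0],[2,-1,1]] U=[[2,1,-1],[0,-1,-3],[0,0,2]]

  row1 -= -2·row0 → [0,-1,-3]
  row2 -= 2·row0 → [0,1,5]
  row2 -= -1·row1 → [0,0,2]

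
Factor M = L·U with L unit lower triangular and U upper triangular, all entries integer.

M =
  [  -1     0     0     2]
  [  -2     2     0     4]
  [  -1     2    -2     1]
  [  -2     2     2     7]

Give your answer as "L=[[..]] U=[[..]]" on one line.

L=[[1,0,0,0],[2,1,0,0],[1,1,1,0],[2,1,-1,1]] U=[[-1,0,0,2],[0,2,0,0],[0,0,-2,-1],[0,0,0,2]]

  R1 -= 2·R0 → [0,2,0,0]
  R2 -= 1·R0 → [0,2,-2,-1]
  R3 -= 2·R0 → [0,2,2,3]
  R2 -= 1·R1 → [0,0,-2,-1]
  R3 -= 1·R1 → [0,0,2,3]
  R3 -= -1·R2 → [0,0,0,2]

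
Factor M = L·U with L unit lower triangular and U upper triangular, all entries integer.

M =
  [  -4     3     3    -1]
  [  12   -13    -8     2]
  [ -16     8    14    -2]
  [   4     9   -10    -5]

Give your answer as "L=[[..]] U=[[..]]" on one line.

L=[[1,0,0,0],[-3,1,0,0],[4,1,1,0],[-1,-3,-4,1]] U=[[-4,3,3,-1],[0,-4,1,-1],[0,0,1,3],[0,0,0,3]]

  r1 -= -3·r0 → [0,-4,1,-1]
  r2 -= 4·r0 → [0,-4,2,2]
  r3 -= -1·r0 → [0,12,-7,-6]
  r2 -= 1·r1 → [0,0,1,3]
  r3 -= -3·r1 → [0,0,-4,-9]
  r3 -= -4·r2 → [0,0,0,3]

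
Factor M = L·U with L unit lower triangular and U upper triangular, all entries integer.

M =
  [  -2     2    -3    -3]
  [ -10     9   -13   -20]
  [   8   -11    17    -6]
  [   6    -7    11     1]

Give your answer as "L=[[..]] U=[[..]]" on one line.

L=[[1,0,0,0],[5,1,0,0],[-4,3,1,0],[-3,1,0,1]] U=[[-2,2,-3,-3],[0,-1,2,-5],[0,0,-1,-3],[0,0,0,-3]]

  r1 -= 5·r0 → [0,-1,2,-5]
  r2 -= -4·r0 → [0,-3,5,-18]
  r3 -= -3·r0 → [0,-1,2,-8]
  r2 -= 3·r1 → [0,0,-1,-3]
  r3 -= 1·r1 → [0,0,0,-3]
  r3 -= 0·r2 → [0,0,0,-3]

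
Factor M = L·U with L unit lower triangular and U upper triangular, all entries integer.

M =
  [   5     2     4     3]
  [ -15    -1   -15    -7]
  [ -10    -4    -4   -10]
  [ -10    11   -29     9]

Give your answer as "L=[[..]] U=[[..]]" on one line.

L=[[1,0,0,0],[-3,1,0,0],[-2,0,1,0],[-2,3,-3,1]] U=[[5,2,4,3],[0,5,-3,2],[0,0,4,-4],[0,0,0,-3]]

  row1 -= -3·row0 → [0,5,-3,2]
  row2 -= -2·row0 → [0,0,4,-4]
  row3 -= -2·row0 → [0,15,-21,15]
  row2 -= 0·row1 → [0,0,4,-4]
  row3 -= 3·row1 → [0,0,-12,9]
  row3 -= -3·row2 → [0,0,0,-3]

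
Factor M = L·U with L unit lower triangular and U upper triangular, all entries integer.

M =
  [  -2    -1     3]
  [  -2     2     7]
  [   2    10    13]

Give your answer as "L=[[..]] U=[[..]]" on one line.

L=[[1,0,0],[1,1,0],[-1,3,1]] U=[[-2,-1,3],[0,3,4],[0,0,4]]

  R1 -= 1·R0 → [0,3,4]
  R2 -= -1·R0 → [0,9,16]
  R2 -= 3·R1 → [0,0,4]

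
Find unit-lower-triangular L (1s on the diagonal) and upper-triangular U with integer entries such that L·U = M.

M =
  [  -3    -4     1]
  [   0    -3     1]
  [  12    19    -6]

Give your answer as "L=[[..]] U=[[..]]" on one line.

L=[[1,0,0],[0,1,0],[-4,-1,1]] U=[[-3,-4,1],[0,-3,1],[0,0,-1]]

  row1 -= 0·row0 → [0,-3,1]
  row2 -= -4·row0 → [0,3,-2]
  row2 -= -1·row1 → [0,0,-1]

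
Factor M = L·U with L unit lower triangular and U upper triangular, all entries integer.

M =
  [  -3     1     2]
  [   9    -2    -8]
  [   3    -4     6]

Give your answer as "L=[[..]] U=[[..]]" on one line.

  row1 -= -3·row0 → [0,1,-2]
  row2 -= -1·row0 → [0,-3,8]
  row2 -= -3·row1 → [0,0,2]

L=[[1,0,0],[-3,1,0],[-1,-3,1]] U=[[-3,1,2],[0,1,-2],[0,0,2]]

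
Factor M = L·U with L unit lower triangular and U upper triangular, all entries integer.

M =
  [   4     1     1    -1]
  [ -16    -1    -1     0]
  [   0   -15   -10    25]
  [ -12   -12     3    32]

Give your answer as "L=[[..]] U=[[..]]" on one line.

  row1 -= -4·row0 → [0,3,3,-4]
  row2 -= 0·row0 → [0,-15,-10,25]
  row3 -= -3·row0 → [0,-9,6,29]
  row2 -= -5·row1 → [0,0,5,5]
  row3 -= -3·row1 → [0,0,15,17]
  row3 -= 3·row2 → [0,0,0,2]

L=[[1,0,0,0],[-4,1,0,0],[0,-5,1,0],[-3,-3,3,1]] U=[[4,1,1,-1],[0,3,3,-4],[0,0,5,5],[0,0,0,2]]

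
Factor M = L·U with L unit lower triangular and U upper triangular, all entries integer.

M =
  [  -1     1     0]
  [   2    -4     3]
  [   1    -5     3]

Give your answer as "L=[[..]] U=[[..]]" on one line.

L=[[1,0,0],[-2,1,0],[-1,2,1]] U=[[-1,1,0],[0,-2,3],[0,0,-3]]

  R1 -= -2·R0 → [0,-2,3]
  R2 -= -1·R0 → [0,-4,3]
  R2 -= 2·R1 → [0,0,-3]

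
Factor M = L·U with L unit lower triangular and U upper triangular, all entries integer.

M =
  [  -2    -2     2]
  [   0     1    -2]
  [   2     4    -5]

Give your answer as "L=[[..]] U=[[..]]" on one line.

L=[[1,0,0],[0,1,0],[-1,2,1]] U=[[-2,-2,2],[0,1,-2],[0,0,1]]

  R1 -= 0·R0 → [0,1,-2]
  R2 -= -1·R0 → [0,2,-3]
  R2 -= 2·R1 → [0,0,1]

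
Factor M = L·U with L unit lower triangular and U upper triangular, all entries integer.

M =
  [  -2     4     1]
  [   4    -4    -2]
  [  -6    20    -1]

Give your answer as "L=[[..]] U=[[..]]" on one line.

L=[[1,0,0],[-2,1,0],[3,2,1]] U=[[-2,4,1],[0,4,0],[0,0,-4]]

  R1 -= -2·R0 → [0,4,0]
  R2 -= 3·R0 → [0,8,-4]
  R2 -= 2·R1 → [0,0,-4]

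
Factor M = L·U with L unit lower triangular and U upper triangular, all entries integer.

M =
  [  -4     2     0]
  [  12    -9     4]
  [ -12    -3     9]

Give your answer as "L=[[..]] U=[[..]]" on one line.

L=[[1,0,0],[-3,1,0],[3,3,1]] U=[[-4,2,0],[0,-3,4],[0,0,-3]]

  r1 -= -3·r0 → [0,-3,4]
  r2 -= 3·r0 → [0,-9,9]
  r2 -= 3·r1 → [0,0,-3]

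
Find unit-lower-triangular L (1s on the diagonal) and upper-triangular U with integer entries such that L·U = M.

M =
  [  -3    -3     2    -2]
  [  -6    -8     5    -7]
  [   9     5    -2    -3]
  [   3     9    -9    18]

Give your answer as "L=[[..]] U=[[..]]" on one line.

  r1 -= 2·r0 → [0,-2,1,-3]
  r2 -= -3·r0 → [0,-4,4,-9]
  r3 -= -1·r0 → [0,6,-7,16]
  r2 -= 2·r1 → [0,0,2,-3]
  r3 -= -3·r1 → [0,0,-4,7]
  r3 -= -2·r2 → [0,0,0,1]

L=[[1,0,0,0],[2,1,0,0],[-3,2,1,0],[-1,-3,-2,1]] U=[[-3,-3,2,-2],[0,-2,1,-3],[0,0,2,-3],[0,0,0,1]]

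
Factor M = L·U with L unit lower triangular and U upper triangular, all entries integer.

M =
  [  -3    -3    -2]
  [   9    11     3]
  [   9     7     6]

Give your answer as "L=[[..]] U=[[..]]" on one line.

  row1 -= -3·row0 → [0,2,-3]
  row2 -= -3·row0 → [0,-2,0]
  row2 -= -1·row1 → [0,0,-3]

L=[[1,0,0],[-3,1,0],[-3,-1,1]] U=[[-3,-3,-2],[0,2,-3],[0,0,-3]]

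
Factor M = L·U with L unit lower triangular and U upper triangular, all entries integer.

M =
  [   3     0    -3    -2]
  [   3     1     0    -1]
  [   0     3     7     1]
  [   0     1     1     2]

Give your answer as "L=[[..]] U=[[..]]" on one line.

  r1 -= 1·r0 → [0,1,3,1]
  r2 -= 0·r0 → [0,3,7,1]
  r3 -= 0·r0 → [0,1,1,2]
  r2 -= 3·r1 → [0,0,-2,-2]
  r3 -= 1·r1 → [0,0,-2,1]
  r3 -= 1·r2 → [0,0,0,3]

L=[[1,0,0,0],[1,1,0,0],[0,3,1,0],[0,1,1,1]] U=[[3,0,-3,-2],[0,1,3,1],[0,0,-2,-2],[0,0,0,3]]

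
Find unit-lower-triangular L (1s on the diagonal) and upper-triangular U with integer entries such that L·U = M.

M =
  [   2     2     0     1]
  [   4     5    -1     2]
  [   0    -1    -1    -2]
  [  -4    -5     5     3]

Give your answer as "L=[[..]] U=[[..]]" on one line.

L=[[1,0,0,0],[2,1,0,0],[0,-1,1,0],[-2,-1,-2,1]] U=[[2,2,0,1],[0,1,-1,0],[0,0,-2,-2],[0,0,0,1]]

  r1 -= 2·r0 → [0,1,-1,0]
  r2 -= 0·r0 → [0,-1,-1,-2]
  r3 -= -2·r0 → [0,-1,5,5]
  r2 -= -1·r1 → [0,0,-2,-2]
  r3 -= -1·r1 → [0,0,4,5]
  r3 -= -2·r2 → [0,0,0,1]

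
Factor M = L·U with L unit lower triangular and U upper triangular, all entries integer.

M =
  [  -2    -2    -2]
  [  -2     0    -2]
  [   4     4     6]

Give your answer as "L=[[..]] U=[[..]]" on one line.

L=[[1,0,0],[1,1,0],[-2,0,1]] U=[[-2,-2,-2],[0,2,0],[0,0,2]]

  row1 -= 1·row0 → [0,2,0]
  row2 -= -2·row0 → [0,0,2]
  row2 -= 0·row1 → [0,0,2]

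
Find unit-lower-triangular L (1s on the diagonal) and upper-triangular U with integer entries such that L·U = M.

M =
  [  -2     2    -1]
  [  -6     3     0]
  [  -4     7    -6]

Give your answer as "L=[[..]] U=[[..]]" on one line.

L=[[1,0,0],[3,1,0],[2,-1,1]] U=[[-2,2,-1],[0,-3,3],[0,0,-1]]

  r1 -= 3·r0 → [0,-3,3]
  r2 -= 2·r0 → [0,3,-4]
  r2 -= -1·r1 → [0,0,-1]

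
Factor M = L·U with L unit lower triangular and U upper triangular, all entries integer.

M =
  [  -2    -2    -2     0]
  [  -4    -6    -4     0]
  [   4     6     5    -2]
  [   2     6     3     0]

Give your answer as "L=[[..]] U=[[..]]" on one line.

  row1 -= 2·row0 → [0,-2,0,0]
  row2 -= -2·row0 → [0,2,1,-2]
  row3 -= -1·row0 → [0,4,1,0]
  row2 -= -1·row1 → [0,0,1,-2]
  row3 -= -2·row1 → [0,0,1,0]
  row3 -= 1·row2 → [0,0,0,2]

L=[[1,0,0,0],[2,1,0,0],[-2,-1,1,0],[-1,-2,1,1]] U=[[-2,-2,-2,0],[0,-2,0,0],[0,0,1,-2],[0,0,0,2]]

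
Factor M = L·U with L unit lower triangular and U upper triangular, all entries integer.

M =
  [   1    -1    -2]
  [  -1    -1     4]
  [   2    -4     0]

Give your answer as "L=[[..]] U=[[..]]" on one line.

  row1 -= -1·row0 → [0,-2,2]
  row2 -= 2·row0 → [0,-2,4]
  row2 -= 1·row1 → [0,0,2]

L=[[1,0,0],[-1,1,0],[2,1,1]] U=[[1,-1,-2],[0,-2,2],[0,0,2]]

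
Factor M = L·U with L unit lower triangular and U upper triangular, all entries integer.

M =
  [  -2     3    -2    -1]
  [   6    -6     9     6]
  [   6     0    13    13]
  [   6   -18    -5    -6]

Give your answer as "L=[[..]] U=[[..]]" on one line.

L=[[1,0,0,0],[-3,1,0,0],[-3,3,1,0],[-3,-3,1,1]] U=[[-2,3,-2,-1],[0,3,3,3],[0,0,-2,1],[0,0,0,-1]]

  R1 -= -3·R0 → [0,3,3,3]
  R2 -= -3·R0 → [0,9,7,10]
  R3 -= -3·R0 → [0,-9,-11,-9]
  R2 -= 3·R1 → [0,0,-2,1]
  R3 -= -3·R1 → [0,0,-2,0]
  R3 -= 1·R2 → [0,0,0,-1]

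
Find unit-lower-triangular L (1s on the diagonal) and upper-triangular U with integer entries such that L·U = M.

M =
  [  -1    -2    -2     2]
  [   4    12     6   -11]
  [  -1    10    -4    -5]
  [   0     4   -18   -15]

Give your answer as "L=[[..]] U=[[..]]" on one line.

L=[[1,0,0,0],[-4,1,0,0],[1,3,1,0],[0,1,-4,1]] U=[[-1,-2,-2,2],[0,4,-2,-3],[0,0,4,2],[0,0,0,-4]]

  R1 -= -4·R0 → [0,4,-2,-3]
  R2 -= 1·R0 → [0,12,-2,-7]
  R3 -= 0·R0 → [0,4,-18,-15]
  R2 -= 3·R1 → [0,0,4,2]
  R3 -= 1·R1 → [0,0,-16,-12]
  R3 -= -4·R2 → [0,0,0,-4]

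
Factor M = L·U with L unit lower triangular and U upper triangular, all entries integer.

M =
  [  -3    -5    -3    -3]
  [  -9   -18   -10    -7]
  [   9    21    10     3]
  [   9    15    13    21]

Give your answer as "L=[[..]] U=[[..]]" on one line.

L=[[1,0,0,0],[3,1,0,0],[-3,-2,1,0],[-3,0,-4,1]] U=[[-3,-5,-3,-3],[0,-3,-1,2],[0,0,-1,-2],[0,0,0,4]]

  R1 -= 3·R0 → [0,-3,-1,2]
  R2 -= -3·R0 → [0,6,1,-6]
  R3 -= -3·R0 → [0,0,4,12]
  R2 -= -2·R1 → [0,0,-1,-2]
  R3 -= 0·R1 → [0,0,4,12]
  R3 -= -4·R2 → [0,0,0,4]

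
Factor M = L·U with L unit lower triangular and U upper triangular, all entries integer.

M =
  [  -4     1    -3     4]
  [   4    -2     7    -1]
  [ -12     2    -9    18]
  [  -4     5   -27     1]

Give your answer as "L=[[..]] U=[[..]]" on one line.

  row1 -= -1·row0 → [0,-1,4,3]
  row2 -= 3·row0 → [0,-1,0,6]
  row3 -= 1·row0 → [0,4,-24,-3]
  row2 -= 1·row1 → [0,0,-4,3]
  row3 -= -4·row1 → [0,0,-8,9]
  row3 -= 2·row2 → [0,0,0,3]

L=[[1,0,0,0],[-1,1,0,0],[3,1,1,0],[1,-4,2,1]] U=[[-4,1,-3,4],[0,-1,4,3],[0,0,-4,3],[0,0,0,3]]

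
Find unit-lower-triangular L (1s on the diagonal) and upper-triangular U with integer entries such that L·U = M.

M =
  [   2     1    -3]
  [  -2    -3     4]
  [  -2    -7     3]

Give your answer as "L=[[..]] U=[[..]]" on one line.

  row1 -= -1·row0 → [0,-2,1]
  row2 -= -1·row0 → [0,-6,0]
  row2 -= 3·row1 → [0,0,-3]

L=[[1,0,0],[-1,1,0],[-1,3,1]] U=[[2,1,-3],[0,-2,1],[0,0,-3]]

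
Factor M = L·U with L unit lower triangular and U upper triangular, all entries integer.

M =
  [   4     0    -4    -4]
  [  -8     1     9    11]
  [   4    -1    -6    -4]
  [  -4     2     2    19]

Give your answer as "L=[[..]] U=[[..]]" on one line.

L=[[1,0,0,0],[-2,1,0,0],[1,-1,1,0],[-1,2,4,1]] U=[[4,0,-4,-4],[0,1,1,3],[0,0,-1,3],[0,0,0,-3]]

  r1 -= -2·r0 → [0,1,1,3]
  r2 -= 1·r0 → [0,-1,-2,0]
  r3 -= -1·r0 → [0,2,-2,15]
  r2 -= -1·r1 → [0,0,-1,3]
  r3 -= 2·r1 → [0,0,-4,9]
  r3 -= 4·r2 → [0,0,0,-3]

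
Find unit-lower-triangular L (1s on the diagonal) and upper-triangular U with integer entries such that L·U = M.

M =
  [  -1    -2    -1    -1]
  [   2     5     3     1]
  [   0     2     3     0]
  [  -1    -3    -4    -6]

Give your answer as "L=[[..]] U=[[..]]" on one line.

L=[[1,0,0,0],[-2,1,0,0],[0,2,1,0],[1,-1,-2,1]] U=[[-1,-2,-1,-1],[0,1,1,-1],[0,0,1,2],[0,0,0,-2]]

  row1 -= -2·row0 → [0,1,1,-1]
  row2 -= 0·row0 → [0,2,3,0]
  row3 -= 1·row0 → [0,-1,-3,-5]
  row2 -= 2·row1 → [0,0,1,2]
  row3 -= -1·row1 → [0,0,-2,-6]
  row3 -= -2·row2 → [0,0,0,-2]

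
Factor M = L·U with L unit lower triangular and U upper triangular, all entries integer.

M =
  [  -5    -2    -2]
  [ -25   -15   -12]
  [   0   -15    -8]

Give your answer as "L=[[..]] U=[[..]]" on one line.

L=[[1,0,0],[5,1,0],[0,3,1]] U=[[-5,-2,-2],[0,-5,-2],[0,0,-2]]

  r1 -= 5·r0 → [0,-5,-2]
  r2 -= 0·r0 → [0,-15,-8]
  r2 -= 3·r1 → [0,0,-2]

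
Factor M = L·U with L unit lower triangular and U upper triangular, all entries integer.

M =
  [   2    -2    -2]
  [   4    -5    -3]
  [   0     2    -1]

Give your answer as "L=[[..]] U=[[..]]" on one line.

  r1 -= 2·r0 → [0,-1,1]
  r2 -= 0·r0 → [0,2,-1]
  r2 -= -2·r1 → [0,0,1]

L=[[1,0,0],[2,1,0],[0,-2,1]] U=[[2,-2,-2],[0,-1,1],[0,0,1]]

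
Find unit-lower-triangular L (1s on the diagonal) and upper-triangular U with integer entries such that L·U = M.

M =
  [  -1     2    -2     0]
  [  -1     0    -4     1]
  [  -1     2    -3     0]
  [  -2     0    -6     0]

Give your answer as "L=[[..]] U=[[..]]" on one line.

L=[[1,0,0,0],[1,1,0,0],[1,0,1,0],[2,2,-2,1]] U=[[-1,2,-2,0],[0,-2,-2,1],[0,0,-1,0],[0,0,0,-2]]

  row1 -= 1·row0 → [0,-2,-2,1]
  row2 -= 1·row0 → [0,0,-1,0]
  row3 -= 2·row0 → [0,-4,-2,0]
  row2 -= 0·row1 → [0,0,-1,0]
  row3 -= 2·row1 → [0,0,2,-2]
  row3 -= -2·row2 → [0,0,0,-2]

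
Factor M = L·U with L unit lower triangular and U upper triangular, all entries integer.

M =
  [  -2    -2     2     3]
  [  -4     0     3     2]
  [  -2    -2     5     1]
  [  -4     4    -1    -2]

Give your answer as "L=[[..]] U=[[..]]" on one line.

  row1 -= 2·row0 → [0,4,-1,-4]
  row2 -= 1·row0 → [0,0,3,-2]
  row3 -= 2·row0 → [0,8,-5,-8]
  row2 -= 0·row1 → [0,0,3,-2]
  row3 -= 2·row1 → [0,0,-3,0]
  row3 -= -1·row2 → [0,0,0,-2]

L=[[1,0,0,0],[2,1,0,0],[1,0,1,0],[2,2,-1,1]] U=[[-2,-2,2,3],[0,4,-1,-4],[0,0,3,-2],[0,0,0,-2]]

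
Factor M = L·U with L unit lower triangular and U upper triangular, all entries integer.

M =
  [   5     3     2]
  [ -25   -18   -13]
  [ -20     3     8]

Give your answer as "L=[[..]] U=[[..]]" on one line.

  r1 -= -5·r0 → [0,-3,-3]
  r2 -= -4·r0 → [0,15,16]
  r2 -= -5·r1 → [0,0,1]

L=[[1,0,0],[-5,1,0],[-4,-5,1]] U=[[5,3,2],[0,-3,-3],[0,0,1]]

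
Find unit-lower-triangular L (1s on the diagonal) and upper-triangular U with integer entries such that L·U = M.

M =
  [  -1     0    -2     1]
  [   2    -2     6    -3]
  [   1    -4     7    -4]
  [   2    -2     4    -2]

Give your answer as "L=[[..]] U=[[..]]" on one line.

  row1 -= -2·row0 → [0,-2,2,-1]
  row2 -= -1·row0 → [0,-4,5,-3]
  row3 -= -2·row0 → [0,-2,0,0]
  row2 -= 2·row1 → [0,0,1,-1]
  row3 -= 1·row1 → [0,0,-2,1]
  row3 -= -2·row2 → [0,0,0,-1]

L=[[1,0,0,0],[-2,1,0,0],[-1,2,1,0],[-2,1,-2,1]] U=[[-1,0,-2,1],[0,-2,2,-1],[0,0,1,-1],[0,0,0,-1]]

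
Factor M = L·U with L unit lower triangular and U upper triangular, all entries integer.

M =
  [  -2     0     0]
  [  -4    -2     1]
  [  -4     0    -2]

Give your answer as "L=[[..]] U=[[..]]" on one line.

L=[[1,0,0],[2,1,0],[2,0,1]] U=[[-2,0,0],[0,-2,1],[0,0,-2]]

  R1 -= 2·R0 → [0,-2,1]
  R2 -= 2·R0 → [0,0,-2]
  R2 -= 0·R1 → [0,0,-2]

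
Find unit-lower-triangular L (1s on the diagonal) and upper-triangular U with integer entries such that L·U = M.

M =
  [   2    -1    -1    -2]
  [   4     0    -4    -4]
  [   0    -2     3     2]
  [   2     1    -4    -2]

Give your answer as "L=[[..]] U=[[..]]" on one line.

  r1 -= 2·r0 → [0,2,-2,0]
  r2 -= 0·r0 → [0,-2,3,2]
  r3 -= 1·r0 → [0,2,-3,0]
  r2 -= -1·r1 → [0,0,1,2]
  r3 -= 1·r1 → [0,0,-1,0]
  r3 -= -1·r2 → [0,0,0,2]

L=[[1,0,0,0],[2,1,0,0],[0,-1,1,0],[1,1,-1,1]] U=[[2,-1,-1,-2],[0,2,-2,0],[0,0,1,2],[0,0,0,2]]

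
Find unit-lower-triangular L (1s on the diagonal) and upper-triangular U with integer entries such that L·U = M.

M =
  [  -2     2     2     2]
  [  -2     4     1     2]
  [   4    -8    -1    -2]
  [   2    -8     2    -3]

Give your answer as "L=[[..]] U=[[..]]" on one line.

L=[[1,0,0,0],[1,1,0,0],[-2,-2,1,0],[-1,-3,1,1]] U=[[-2,2,2,2],[0,2,-1,0],[0,0,1,2],[0,0,0,-3]]

  row1 -= 1·row0 → [0,2,-1,0]
  row2 -= -2·row0 → [0,-4,3,2]
  row3 -= -1·row0 → [0,-6,4,-1]
  row2 -= -2·row1 → [0,0,1,2]
  row3 -= -3·row1 → [0,0,1,-1]
  row3 -= 1·row2 → [0,0,0,-3]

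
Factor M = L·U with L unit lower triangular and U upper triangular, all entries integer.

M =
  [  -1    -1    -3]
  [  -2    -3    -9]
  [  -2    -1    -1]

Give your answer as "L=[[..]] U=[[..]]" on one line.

L=[[1,0,0],[2,1,0],[2,-1,1]] U=[[-1,-1,-3],[0,-1,-3],[0,0,2]]

  r1 -= 2·r0 → [0,-1,-3]
  r2 -= 2·r0 → [0,1,5]
  r2 -= -1·r1 → [0,0,2]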